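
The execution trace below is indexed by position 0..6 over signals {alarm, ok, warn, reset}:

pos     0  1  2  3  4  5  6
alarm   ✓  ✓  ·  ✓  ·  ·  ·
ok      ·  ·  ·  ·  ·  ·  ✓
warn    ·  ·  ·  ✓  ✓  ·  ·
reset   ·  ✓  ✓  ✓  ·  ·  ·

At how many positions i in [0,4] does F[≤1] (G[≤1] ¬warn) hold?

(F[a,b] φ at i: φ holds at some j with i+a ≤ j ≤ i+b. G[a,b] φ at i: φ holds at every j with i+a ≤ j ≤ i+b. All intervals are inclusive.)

Evaluate at each i in [0,4]:
  i=0: ✓ (witness j=0)
  i=1: ✓ (witness j=1)
  i=2: ✗ (none in [2,3])
  i=3: ✗ (none in [3,4])
  i=4: ✓ (witness j=5)
Positions where it holds: {0, 1, 4} → 3.

3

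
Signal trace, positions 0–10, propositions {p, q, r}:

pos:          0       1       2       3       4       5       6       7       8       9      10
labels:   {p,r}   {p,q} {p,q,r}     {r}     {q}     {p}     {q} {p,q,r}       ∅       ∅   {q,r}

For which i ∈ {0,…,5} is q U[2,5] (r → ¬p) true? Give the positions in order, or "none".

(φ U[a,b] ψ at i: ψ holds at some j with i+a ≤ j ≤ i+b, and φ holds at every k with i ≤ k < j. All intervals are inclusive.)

1

Evaluate at each i in [0,5]:
  i=0: ✗ (lhs fails at k=0 before rhs at j=3)
  i=1: ✓ (rhs at j=3; lhs holds on [1,2])
  i=2: ✗ (lhs fails at k=3 before rhs at j=4)
  i=3: ✗ (lhs fails at k=3 before rhs at j=5)
  i=4: ✗ (lhs fails at k=5 before rhs at j=6)
  i=5: ✗ (lhs fails at k=5 before rhs at j=8)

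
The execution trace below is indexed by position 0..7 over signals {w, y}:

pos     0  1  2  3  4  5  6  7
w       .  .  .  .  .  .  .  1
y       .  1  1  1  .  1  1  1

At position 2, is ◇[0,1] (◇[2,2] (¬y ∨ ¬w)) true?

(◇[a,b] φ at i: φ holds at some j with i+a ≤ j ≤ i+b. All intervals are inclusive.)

Check ◇[2,2] (¬y ∨ ¬w) at each j in [2,3]:
  j=2: holds (witness at 4)
  j=3: holds (witness at 5)
Found at j=2 → formula holds.

Holds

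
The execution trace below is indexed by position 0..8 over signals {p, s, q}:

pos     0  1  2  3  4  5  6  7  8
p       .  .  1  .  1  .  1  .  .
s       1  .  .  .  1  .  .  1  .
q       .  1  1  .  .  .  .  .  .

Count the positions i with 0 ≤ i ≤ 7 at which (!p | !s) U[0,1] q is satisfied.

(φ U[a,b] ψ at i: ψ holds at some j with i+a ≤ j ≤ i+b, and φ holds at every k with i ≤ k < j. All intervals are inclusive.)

Evaluate at each i in [0,7]:
  i=0: ✓ (rhs at j=1; lhs holds on [0,0])
  i=1: ✓ (rhs at j=1)
  i=2: ✓ (rhs at j=2)
  i=3: ✗ (no rhs in [3,4])
  i=4: ✗ (no rhs in [4,5])
  i=5: ✗ (no rhs in [5,6])
  i=6: ✗ (no rhs in [6,7])
  i=7: ✗ (no rhs in [7,8])
Positions where it holds: {0, 1, 2} → 3.

3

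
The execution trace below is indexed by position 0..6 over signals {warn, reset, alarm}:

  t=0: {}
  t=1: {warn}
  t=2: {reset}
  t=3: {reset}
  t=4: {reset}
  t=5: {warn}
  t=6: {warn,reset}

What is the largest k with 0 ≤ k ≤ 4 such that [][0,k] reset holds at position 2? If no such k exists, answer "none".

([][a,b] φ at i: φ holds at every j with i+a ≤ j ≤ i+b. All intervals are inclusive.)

2

reset must hold from j=2 onward; find where it first fails.
  j=2: holds
  j=3: holds
  j=4: holds
  j=5: fails
Holds on [2,4], so largest k = 2.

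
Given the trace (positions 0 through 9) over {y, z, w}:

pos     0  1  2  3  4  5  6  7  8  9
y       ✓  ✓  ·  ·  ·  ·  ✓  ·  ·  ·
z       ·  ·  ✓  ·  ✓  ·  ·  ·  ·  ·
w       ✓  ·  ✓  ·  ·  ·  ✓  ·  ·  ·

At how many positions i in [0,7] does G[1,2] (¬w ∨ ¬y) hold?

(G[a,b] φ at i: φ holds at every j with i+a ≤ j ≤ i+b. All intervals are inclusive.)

Evaluate at each i in [0,7]:
  i=0: ✓ (all of [1,2])
  i=1: ✓ (all of [2,3])
  i=2: ✓ (all of [3,4])
  i=3: ✓ (all of [4,5])
  i=4: ✗ (fails at j=6)
  i=5: ✗ (fails at j=6)
  i=6: ✓ (all of [7,8])
  i=7: ✓ (all of [8,9])
Positions where it holds: {0, 1, 2, 3, 6, 7} → 6.

6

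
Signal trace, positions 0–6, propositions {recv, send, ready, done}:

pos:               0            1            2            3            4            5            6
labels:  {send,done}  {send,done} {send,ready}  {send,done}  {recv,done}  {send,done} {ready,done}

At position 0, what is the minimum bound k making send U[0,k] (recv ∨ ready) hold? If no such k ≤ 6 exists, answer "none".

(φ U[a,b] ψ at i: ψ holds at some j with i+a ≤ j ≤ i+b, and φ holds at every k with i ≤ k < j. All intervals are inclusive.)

Need earliest j ≥ 0 with (recv ∨ ready), and send at every k in [0,j-1].
  j=0: rhs fails.
  j=1: rhs fails.
  j=2: rhs holds; lhs holds on [0,1]. k = 2.

2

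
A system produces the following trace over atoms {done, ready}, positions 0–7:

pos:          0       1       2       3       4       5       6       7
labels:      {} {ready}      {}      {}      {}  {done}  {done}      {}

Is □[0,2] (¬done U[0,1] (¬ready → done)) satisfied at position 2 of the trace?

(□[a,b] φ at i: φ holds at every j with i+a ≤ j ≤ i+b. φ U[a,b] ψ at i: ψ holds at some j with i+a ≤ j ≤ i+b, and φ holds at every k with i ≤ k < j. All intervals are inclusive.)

No

Check (¬done U[0,1] (¬ready → done)) at every j in [2,4]:
  j=2: fails
  j=3: fails
  j=4: holds
Fails at j=2 → formula fails.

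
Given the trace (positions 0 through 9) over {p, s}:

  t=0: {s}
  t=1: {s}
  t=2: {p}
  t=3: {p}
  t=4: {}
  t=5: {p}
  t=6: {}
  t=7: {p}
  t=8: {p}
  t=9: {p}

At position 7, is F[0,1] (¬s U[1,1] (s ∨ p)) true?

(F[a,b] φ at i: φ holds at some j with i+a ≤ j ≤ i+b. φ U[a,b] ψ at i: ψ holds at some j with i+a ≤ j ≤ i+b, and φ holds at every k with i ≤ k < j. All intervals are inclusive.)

Check (¬s U[1,1] (s ∨ p)) at each j in [7,8]:
  j=7: holds
  j=8: holds
Found at j=7 → formula holds.

True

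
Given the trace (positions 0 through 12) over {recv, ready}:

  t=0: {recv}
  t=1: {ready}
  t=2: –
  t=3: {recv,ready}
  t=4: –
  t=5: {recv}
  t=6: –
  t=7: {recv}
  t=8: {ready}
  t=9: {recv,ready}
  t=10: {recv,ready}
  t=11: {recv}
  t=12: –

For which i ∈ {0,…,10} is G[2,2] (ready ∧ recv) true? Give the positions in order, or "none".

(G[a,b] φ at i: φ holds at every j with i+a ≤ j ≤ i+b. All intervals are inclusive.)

1, 7, 8

Evaluate at each i in [0,10]:
  i=0: ✗ (fails at j=2)
  i=1: ✓ (all of [3,3])
  i=2: ✗ (fails at j=4)
  i=3: ✗ (fails at j=5)
  i=4: ✗ (fails at j=6)
  i=5: ✗ (fails at j=7)
  i=6: ✗ (fails at j=8)
  i=7: ✓ (all of [9,9])
  i=8: ✓ (all of [10,10])
  i=9: ✗ (fails at j=11)
  i=10: ✗ (fails at j=12)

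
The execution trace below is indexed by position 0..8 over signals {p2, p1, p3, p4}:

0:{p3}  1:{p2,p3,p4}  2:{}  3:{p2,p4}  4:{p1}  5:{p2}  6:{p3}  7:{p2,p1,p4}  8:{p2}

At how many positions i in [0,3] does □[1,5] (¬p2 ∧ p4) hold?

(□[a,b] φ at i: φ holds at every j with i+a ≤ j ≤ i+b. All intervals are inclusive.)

0

Evaluate at each i in [0,3]:
  i=0: ✗ (fails at j=1)
  i=1: ✗ (fails at j=2)
  i=2: ✗ (fails at j=3)
  i=3: ✗ (fails at j=4)
Positions where it holds: {} → 0.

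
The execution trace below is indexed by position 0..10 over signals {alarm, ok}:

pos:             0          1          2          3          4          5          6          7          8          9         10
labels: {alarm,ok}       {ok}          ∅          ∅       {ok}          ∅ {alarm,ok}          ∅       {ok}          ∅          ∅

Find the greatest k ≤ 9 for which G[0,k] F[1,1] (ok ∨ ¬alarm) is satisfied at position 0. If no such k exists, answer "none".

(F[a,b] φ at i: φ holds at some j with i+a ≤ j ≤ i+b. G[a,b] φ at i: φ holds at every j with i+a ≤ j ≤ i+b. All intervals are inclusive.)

9

F[1,1] (ok ∨ ¬alarm) must hold from j=0 onward; find where it first fails.
  j=0: holds
  j=1: holds
  j=2: holds
  j=3: holds
  j=4: holds
  j=5: holds
  j=6: holds
  j=7: holds
  j=8: holds
  j=9: holds
Holds through j=9; largest k = 9.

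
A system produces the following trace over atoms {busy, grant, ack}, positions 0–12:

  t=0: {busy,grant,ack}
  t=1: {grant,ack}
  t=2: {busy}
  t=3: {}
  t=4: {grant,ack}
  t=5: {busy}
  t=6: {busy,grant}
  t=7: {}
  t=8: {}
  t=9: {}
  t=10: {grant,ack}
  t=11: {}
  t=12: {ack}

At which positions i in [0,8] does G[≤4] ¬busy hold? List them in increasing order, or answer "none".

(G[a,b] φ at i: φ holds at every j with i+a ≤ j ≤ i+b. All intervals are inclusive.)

Evaluate at each i in [0,8]:
  i=0: ✗ (fails at j=0)
  i=1: ✗ (fails at j=2)
  i=2: ✗ (fails at j=2)
  i=3: ✗ (fails at j=5)
  i=4: ✗ (fails at j=5)
  i=5: ✗ (fails at j=5)
  i=6: ✗ (fails at j=6)
  i=7: ✓ (all of [7,11])
  i=8: ✓ (all of [8,12])

7, 8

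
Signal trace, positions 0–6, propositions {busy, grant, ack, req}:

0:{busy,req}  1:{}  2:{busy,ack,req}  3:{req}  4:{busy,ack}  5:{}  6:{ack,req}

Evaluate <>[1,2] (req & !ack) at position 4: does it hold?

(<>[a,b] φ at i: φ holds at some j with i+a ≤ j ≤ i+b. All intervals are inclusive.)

Check (req & !ack) at each j in [5,6]:
  j=5: false
  j=6: false
No position in the window satisfies it → formula fails.

False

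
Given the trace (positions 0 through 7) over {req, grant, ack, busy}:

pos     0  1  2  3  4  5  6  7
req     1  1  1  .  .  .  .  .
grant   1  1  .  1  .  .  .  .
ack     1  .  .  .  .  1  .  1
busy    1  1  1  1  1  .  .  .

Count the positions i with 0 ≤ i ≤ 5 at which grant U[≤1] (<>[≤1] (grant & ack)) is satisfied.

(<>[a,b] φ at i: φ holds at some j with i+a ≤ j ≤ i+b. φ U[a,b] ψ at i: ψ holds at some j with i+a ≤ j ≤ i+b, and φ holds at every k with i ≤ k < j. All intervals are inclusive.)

Evaluate at each i in [0,5]:
  i=0: ✓ (rhs at j=0)
  i=1: ✗ (no rhs in [1,2])
  i=2: ✗ (no rhs in [2,3])
  i=3: ✗ (no rhs in [3,4])
  i=4: ✗ (no rhs in [4,5])
  i=5: ✗ (no rhs in [5,6])
Positions where it holds: {0} → 1.

1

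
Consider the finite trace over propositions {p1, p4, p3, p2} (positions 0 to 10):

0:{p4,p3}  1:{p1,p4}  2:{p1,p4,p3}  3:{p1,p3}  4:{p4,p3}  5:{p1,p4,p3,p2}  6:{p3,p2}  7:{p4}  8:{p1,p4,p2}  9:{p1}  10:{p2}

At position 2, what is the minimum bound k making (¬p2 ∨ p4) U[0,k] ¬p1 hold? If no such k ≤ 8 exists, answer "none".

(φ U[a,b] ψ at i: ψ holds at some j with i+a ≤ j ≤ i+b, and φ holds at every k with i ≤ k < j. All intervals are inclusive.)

Need earliest j ≥ 2 with ¬p1, and (¬p2 ∨ p4) at every k in [2,j-1].
  j=2: rhs fails.
  j=3: rhs fails.
  j=4: rhs holds; lhs holds on [2,3]. k = 2.

2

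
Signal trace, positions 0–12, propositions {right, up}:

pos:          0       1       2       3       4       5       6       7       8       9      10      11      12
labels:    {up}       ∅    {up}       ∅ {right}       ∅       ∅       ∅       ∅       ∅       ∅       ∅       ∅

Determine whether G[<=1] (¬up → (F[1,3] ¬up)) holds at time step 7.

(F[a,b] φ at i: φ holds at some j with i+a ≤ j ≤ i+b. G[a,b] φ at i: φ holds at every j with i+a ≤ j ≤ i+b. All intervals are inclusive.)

Check (¬up → (F[1,3] ¬up)) at every j in [7,8]:
  j=7: antecedent true; consequent holds (witness at 8) → ✓
  j=8: antecedent true; consequent holds (witness at 9) → ✓
All positions satisfy it → formula holds.

Holds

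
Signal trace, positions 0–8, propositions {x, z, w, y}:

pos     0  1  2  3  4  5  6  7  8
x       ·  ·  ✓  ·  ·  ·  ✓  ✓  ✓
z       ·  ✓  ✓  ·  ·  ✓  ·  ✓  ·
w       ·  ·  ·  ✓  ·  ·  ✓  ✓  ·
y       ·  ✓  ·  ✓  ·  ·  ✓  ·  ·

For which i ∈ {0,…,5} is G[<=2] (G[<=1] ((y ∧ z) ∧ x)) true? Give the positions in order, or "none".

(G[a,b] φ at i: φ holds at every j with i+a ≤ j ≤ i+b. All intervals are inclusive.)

none

Evaluate at each i in [0,5]:
  i=0: ✗ (fails at j=0)
  i=1: ✗ (fails at j=1)
  i=2: ✗ (fails at j=2)
  i=3: ✗ (fails at j=3)
  i=4: ✗ (fails at j=4)
  i=5: ✗ (fails at j=5)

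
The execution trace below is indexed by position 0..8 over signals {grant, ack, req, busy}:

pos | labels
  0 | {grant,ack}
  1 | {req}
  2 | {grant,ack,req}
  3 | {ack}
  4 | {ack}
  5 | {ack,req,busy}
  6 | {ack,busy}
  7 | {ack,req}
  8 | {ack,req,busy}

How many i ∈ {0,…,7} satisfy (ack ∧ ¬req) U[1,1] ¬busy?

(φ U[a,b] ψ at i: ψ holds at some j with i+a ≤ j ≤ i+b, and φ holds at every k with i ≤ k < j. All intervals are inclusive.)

3

Evaluate at each i in [0,7]:
  i=0: ✓ (rhs at j=1; lhs holds on [0,0])
  i=1: ✗ (lhs fails at k=1 before rhs at j=2)
  i=2: ✗ (lhs fails at k=2 before rhs at j=3)
  i=3: ✓ (rhs at j=4; lhs holds on [3,3])
  i=4: ✗ (no rhs in [5,5])
  i=5: ✗ (no rhs in [6,6])
  i=6: ✓ (rhs at j=7; lhs holds on [6,6])
  i=7: ✗ (no rhs in [8,8])
Positions where it holds: {0, 3, 6} → 3.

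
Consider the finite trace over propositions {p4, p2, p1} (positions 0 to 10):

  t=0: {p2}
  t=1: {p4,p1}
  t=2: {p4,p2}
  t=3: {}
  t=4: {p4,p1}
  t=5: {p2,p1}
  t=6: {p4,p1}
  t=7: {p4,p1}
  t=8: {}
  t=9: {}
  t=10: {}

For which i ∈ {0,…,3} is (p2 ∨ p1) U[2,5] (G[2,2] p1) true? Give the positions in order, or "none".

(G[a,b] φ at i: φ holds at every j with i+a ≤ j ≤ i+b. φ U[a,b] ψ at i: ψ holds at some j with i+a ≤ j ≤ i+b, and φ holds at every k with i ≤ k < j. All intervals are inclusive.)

0, 1

Evaluate at each i in [0,3]:
  i=0: ✓ (rhs at j=2; lhs holds on [0,1])
  i=1: ✓ (rhs at j=3; lhs holds on [1,2])
  i=2: ✗ (lhs fails at k=3 before rhs at j=4)
  i=3: ✗ (lhs fails at k=3 before rhs at j=5)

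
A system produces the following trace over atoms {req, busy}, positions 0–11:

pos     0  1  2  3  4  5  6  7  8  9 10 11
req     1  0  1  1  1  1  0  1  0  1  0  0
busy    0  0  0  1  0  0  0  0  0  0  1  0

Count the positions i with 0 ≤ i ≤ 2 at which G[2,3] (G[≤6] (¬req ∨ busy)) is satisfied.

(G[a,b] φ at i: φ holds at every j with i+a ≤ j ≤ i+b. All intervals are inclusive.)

Evaluate at each i in [0,2]:
  i=0: ✗ (fails at j=2)
  i=1: ✗ (fails at j=3)
  i=2: ✗ (fails at j=4)
Positions where it holds: {} → 0.

0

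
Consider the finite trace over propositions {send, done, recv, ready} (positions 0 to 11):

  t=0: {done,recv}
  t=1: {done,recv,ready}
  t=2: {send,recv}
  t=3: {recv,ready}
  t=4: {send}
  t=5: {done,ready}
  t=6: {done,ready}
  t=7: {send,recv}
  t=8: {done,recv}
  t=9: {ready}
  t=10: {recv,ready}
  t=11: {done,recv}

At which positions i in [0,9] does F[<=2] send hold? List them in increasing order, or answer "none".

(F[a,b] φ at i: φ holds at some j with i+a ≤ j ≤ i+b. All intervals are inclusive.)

0, 1, 2, 3, 4, 5, 6, 7

Evaluate at each i in [0,9]:
  i=0: ✓ (witness j=2)
  i=1: ✓ (witness j=2)
  i=2: ✓ (witness j=2)
  i=3: ✓ (witness j=4)
  i=4: ✓ (witness j=4)
  i=5: ✓ (witness j=7)
  i=6: ✓ (witness j=7)
  i=7: ✓ (witness j=7)
  i=8: ✗ (none in [8,10])
  i=9: ✗ (none in [9,11])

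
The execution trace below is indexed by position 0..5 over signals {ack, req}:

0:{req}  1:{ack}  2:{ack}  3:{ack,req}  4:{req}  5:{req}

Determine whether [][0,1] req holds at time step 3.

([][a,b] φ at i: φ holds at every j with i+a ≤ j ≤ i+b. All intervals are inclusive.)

True

Check req at every j in [3,4]:
  j=3: true
  j=4: true
All positions satisfy it → formula holds.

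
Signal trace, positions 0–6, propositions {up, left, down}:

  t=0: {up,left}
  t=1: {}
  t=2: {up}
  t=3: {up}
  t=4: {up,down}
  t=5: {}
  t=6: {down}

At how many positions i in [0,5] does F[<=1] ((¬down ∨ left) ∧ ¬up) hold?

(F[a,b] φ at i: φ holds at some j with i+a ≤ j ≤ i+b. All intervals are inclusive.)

4

Evaluate at each i in [0,5]:
  i=0: ✓ (witness j=1)
  i=1: ✓ (witness j=1)
  i=2: ✗ (none in [2,3])
  i=3: ✗ (none in [3,4])
  i=4: ✓ (witness j=5)
  i=5: ✓ (witness j=5)
Positions where it holds: {0, 1, 4, 5} → 4.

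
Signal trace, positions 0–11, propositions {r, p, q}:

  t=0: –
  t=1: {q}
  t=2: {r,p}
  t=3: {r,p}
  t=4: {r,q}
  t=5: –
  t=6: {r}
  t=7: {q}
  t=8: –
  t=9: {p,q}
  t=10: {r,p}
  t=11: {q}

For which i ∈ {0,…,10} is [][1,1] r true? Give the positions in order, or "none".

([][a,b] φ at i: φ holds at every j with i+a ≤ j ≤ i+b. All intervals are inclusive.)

Evaluate at each i in [0,10]:
  i=0: ✗ (fails at j=1)
  i=1: ✓ (all of [2,2])
  i=2: ✓ (all of [3,3])
  i=3: ✓ (all of [4,4])
  i=4: ✗ (fails at j=5)
  i=5: ✓ (all of [6,6])
  i=6: ✗ (fails at j=7)
  i=7: ✗ (fails at j=8)
  i=8: ✗ (fails at j=9)
  i=9: ✓ (all of [10,10])
  i=10: ✗ (fails at j=11)

1, 2, 3, 5, 9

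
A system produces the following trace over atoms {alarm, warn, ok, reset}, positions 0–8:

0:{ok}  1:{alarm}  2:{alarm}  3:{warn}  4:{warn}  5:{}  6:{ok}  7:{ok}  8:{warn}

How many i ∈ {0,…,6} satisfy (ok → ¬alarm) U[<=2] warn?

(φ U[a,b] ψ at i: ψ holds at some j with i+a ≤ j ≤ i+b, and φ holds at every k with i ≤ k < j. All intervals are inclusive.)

Evaluate at each i in [0,6]:
  i=0: ✗ (no rhs in [0,2])
  i=1: ✓ (rhs at j=3; lhs holds on [1,2])
  i=2: ✓ (rhs at j=3; lhs holds on [2,2])
  i=3: ✓ (rhs at j=3)
  i=4: ✓ (rhs at j=4)
  i=5: ✗ (no rhs in [5,7])
  i=6: ✓ (rhs at j=8; lhs holds on [6,7])
Positions where it holds: {1, 2, 3, 4, 6} → 5.

5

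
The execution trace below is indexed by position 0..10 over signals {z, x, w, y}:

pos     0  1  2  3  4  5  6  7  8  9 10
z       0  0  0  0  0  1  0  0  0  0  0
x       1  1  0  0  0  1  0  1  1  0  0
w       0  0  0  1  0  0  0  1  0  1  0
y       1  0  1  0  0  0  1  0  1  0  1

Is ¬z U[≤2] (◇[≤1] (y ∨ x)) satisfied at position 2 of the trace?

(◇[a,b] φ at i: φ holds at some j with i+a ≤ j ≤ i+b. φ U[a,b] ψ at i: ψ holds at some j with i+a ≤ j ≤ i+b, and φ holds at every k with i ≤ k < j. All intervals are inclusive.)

Need some j in [2,4] with ◇[≤1] (y ∨ x), and ¬z at every k in [2,j-1].
  j=2: ◇[≤1] (y ∨ x) holds; no prefix to check → satisfied.

True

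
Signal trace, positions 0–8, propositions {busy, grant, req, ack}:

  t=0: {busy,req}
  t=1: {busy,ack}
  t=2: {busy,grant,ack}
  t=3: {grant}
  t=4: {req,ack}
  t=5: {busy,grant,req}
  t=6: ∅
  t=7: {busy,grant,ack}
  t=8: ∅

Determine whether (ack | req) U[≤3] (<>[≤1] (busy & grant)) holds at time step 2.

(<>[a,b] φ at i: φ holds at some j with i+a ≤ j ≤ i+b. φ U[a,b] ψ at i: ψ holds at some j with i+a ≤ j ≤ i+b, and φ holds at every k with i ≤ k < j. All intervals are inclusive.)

Need some j in [2,5] with <>[≤1] (busy & grant), and (ack | req) at every k in [2,j-1].
  j=2: <>[≤1] (busy & grant) holds; no prefix to check → satisfied.

Holds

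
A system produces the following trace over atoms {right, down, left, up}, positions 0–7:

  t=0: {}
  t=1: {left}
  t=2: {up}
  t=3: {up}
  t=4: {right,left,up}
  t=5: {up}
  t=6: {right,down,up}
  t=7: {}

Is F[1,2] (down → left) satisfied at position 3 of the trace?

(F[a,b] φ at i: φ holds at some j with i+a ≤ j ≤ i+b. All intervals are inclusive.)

Check (down → left) at each j in [4,5]:
  j=4: true
  j=5: true
Found at j=4 → formula holds.

Yes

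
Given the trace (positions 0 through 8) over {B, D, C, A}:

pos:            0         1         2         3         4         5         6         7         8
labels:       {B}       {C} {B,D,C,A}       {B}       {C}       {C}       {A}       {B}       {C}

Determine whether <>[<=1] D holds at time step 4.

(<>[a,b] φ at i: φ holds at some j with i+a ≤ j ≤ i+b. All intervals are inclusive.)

False

Check D at each j in [4,5]:
  j=4: false
  j=5: false
No position in the window satisfies it → formula fails.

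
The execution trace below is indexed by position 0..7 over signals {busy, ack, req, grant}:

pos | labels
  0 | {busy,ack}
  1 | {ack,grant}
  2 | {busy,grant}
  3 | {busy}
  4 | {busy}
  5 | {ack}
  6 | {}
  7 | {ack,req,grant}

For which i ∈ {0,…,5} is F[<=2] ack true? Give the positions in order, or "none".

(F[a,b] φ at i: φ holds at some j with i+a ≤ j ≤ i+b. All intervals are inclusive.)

0, 1, 3, 4, 5

Evaluate at each i in [0,5]:
  i=0: ✓ (witness j=0)
  i=1: ✓ (witness j=1)
  i=2: ✗ (none in [2,4])
  i=3: ✓ (witness j=5)
  i=4: ✓ (witness j=5)
  i=5: ✓ (witness j=5)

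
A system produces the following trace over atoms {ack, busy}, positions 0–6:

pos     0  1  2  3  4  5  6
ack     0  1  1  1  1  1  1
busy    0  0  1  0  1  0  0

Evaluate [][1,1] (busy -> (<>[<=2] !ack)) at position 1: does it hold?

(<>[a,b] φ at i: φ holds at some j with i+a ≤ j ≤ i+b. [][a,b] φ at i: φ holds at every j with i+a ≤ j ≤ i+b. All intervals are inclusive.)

Does not hold

Check (busy -> (<>[<=2] !ack)) at every j in [2,2]:
  j=2: antecedent true; consequent fails (none in [2,4]) → ✗
Fails at j=2 → formula fails.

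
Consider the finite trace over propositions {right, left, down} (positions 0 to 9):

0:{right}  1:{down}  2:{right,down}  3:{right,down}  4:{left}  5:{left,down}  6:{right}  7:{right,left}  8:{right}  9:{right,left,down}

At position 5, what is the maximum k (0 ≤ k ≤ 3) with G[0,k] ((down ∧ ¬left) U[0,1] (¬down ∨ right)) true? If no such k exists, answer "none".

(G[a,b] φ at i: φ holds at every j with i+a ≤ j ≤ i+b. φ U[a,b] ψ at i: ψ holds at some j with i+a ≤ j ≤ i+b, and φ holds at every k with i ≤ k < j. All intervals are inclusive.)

((down ∧ ¬left) U[0,1] (¬down ∨ right)) must hold from j=5 onward; find where it first fails.
  j=5: fails → no k works.

none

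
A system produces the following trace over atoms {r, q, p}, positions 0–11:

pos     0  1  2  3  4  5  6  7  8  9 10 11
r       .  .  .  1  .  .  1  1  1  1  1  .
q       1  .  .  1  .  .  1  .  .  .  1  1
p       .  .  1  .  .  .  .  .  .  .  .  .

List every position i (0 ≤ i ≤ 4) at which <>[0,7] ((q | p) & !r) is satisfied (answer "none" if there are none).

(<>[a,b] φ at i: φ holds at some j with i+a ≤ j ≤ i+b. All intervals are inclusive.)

Evaluate at each i in [0,4]:
  i=0: ✓ (witness j=0)
  i=1: ✓ (witness j=2)
  i=2: ✓ (witness j=2)
  i=3: ✗ (none in [3,10])
  i=4: ✓ (witness j=11)

0, 1, 2, 4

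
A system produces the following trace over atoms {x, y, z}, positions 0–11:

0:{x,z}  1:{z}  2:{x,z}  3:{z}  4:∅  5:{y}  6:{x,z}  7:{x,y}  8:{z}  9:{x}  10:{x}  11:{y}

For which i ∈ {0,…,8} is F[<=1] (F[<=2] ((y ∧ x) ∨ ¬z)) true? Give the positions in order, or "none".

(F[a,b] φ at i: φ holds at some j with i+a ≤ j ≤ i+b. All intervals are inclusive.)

Evaluate at each i in [0,8]:
  i=0: ✗ (none in [0,1])
  i=1: ✓ (witness j=2)
  i=2: ✓ (witness j=2)
  i=3: ✓ (witness j=3)
  i=4: ✓ (witness j=4)
  i=5: ✓ (witness j=5)
  i=6: ✓ (witness j=6)
  i=7: ✓ (witness j=7)
  i=8: ✓ (witness j=8)

1, 2, 3, 4, 5, 6, 7, 8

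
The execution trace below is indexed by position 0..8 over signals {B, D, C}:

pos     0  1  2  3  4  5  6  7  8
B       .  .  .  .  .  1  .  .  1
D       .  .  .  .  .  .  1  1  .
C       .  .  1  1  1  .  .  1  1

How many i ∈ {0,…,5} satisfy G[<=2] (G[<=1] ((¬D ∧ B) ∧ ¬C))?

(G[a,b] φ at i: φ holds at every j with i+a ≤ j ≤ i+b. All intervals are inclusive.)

0

Evaluate at each i in [0,5]:
  i=0: ✗ (fails at j=0)
  i=1: ✗ (fails at j=1)
  i=2: ✗ (fails at j=2)
  i=3: ✗ (fails at j=3)
  i=4: ✗ (fails at j=4)
  i=5: ✗ (fails at j=5)
Positions where it holds: {} → 0.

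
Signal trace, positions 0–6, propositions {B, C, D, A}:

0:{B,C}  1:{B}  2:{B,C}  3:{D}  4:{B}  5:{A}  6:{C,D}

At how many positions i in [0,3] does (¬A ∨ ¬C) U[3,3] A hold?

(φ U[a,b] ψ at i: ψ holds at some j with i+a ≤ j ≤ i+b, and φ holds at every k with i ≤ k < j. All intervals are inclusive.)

1

Evaluate at each i in [0,3]:
  i=0: ✗ (no rhs in [3,3])
  i=1: ✗ (no rhs in [4,4])
  i=2: ✓ (rhs at j=5; lhs holds on [2,4])
  i=3: ✗ (no rhs in [6,6])
Positions where it holds: {2} → 1.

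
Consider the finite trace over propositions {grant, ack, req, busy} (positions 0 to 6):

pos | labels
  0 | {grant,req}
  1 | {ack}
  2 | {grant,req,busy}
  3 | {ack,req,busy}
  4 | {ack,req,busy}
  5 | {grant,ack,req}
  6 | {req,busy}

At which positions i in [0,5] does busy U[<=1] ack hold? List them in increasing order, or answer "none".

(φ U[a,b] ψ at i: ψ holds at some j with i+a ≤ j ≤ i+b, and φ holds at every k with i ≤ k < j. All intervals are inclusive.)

1, 2, 3, 4, 5

Evaluate at each i in [0,5]:
  i=0: ✗ (lhs fails at k=0 before rhs at j=1)
  i=1: ✓ (rhs at j=1)
  i=2: ✓ (rhs at j=3; lhs holds on [2,2])
  i=3: ✓ (rhs at j=3)
  i=4: ✓ (rhs at j=4)
  i=5: ✓ (rhs at j=5)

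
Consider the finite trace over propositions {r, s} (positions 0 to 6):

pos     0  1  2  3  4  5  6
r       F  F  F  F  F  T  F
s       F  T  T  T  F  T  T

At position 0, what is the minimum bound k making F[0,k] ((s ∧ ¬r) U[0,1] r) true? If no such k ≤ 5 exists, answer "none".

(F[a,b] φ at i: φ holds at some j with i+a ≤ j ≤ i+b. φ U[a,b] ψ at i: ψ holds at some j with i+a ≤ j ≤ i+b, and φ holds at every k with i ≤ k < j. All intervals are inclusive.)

Scan j = 0,1,… for ((s ∧ ¬r) U[0,1] r):
  j=0: fails
  j=1: fails
  j=2: fails
  j=3: fails
  j=4: fails
  j=5: holds
First hit at j=5, so smallest k = 5-0 = 5.

5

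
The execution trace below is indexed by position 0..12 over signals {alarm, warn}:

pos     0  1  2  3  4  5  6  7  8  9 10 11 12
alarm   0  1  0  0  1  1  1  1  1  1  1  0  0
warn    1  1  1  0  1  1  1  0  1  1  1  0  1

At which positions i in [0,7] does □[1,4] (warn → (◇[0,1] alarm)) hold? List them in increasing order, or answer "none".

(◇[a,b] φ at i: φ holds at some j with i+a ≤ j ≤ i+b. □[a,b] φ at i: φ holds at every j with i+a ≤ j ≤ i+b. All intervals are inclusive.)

2, 3, 4, 5, 6, 7

Evaluate at each i in [0,7]:
  i=0: ✗ (fails at j=2)
  i=1: ✗ (fails at j=2)
  i=2: ✓ (all of [3,6])
  i=3: ✓ (all of [4,7])
  i=4: ✓ (all of [5,8])
  i=5: ✓ (all of [6,9])
  i=6: ✓ (all of [7,10])
  i=7: ✓ (all of [8,11])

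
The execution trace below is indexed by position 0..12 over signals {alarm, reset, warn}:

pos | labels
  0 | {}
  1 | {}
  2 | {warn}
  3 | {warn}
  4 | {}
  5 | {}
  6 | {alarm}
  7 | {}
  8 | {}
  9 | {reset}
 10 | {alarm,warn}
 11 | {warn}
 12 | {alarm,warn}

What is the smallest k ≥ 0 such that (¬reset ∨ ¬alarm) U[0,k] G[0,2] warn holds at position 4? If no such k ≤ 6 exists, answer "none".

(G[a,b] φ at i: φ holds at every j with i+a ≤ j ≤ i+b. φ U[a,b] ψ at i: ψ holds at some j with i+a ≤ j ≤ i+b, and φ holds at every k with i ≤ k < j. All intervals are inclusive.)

Need earliest j ≥ 4 with G[0,2] warn, and (¬reset ∨ ¬alarm) at every k in [4,j-1].
  j=4: rhs fails.
  j=5: rhs fails.
  j=6: rhs fails.
  j=7: rhs fails.
  j=8: rhs fails.
  j=9: rhs fails.
  j=10: rhs holds; lhs holds on [4,9]. k = 6.

6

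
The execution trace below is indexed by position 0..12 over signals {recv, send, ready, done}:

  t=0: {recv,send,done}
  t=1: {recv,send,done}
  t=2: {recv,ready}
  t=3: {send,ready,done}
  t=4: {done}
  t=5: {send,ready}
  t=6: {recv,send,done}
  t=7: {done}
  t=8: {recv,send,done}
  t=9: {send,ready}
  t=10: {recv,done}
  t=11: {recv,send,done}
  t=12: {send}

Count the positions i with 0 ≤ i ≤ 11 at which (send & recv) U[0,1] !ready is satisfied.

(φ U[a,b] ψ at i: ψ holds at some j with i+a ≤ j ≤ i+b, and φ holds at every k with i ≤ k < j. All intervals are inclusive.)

8

Evaluate at each i in [0,11]:
  i=0: ✓ (rhs at j=0)
  i=1: ✓ (rhs at j=1)
  i=2: ✗ (no rhs in [2,3])
  i=3: ✗ (lhs fails at k=3 before rhs at j=4)
  i=4: ✓ (rhs at j=4)
  i=5: ✗ (lhs fails at k=5 before rhs at j=6)
  i=6: ✓ (rhs at j=6)
  i=7: ✓ (rhs at j=7)
  i=8: ✓ (rhs at j=8)
  i=9: ✗ (lhs fails at k=9 before rhs at j=10)
  i=10: ✓ (rhs at j=10)
  i=11: ✓ (rhs at j=11)
Positions where it holds: {0, 1, 4, 6, 7, 8, 10, 11} → 8.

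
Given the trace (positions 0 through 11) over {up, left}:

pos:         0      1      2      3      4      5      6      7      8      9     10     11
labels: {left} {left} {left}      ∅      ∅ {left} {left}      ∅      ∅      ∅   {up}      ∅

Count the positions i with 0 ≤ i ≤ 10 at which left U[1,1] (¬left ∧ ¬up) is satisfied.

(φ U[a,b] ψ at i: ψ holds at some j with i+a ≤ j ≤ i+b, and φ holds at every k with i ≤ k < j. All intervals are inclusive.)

2

Evaluate at each i in [0,10]:
  i=0: ✗ (no rhs in [1,1])
  i=1: ✗ (no rhs in [2,2])
  i=2: ✓ (rhs at j=3; lhs holds on [2,2])
  i=3: ✗ (lhs fails at k=3 before rhs at j=4)
  i=4: ✗ (no rhs in [5,5])
  i=5: ✗ (no rhs in [6,6])
  i=6: ✓ (rhs at j=7; lhs holds on [6,6])
  i=7: ✗ (lhs fails at k=7 before rhs at j=8)
  i=8: ✗ (lhs fails at k=8 before rhs at j=9)
  i=9: ✗ (no rhs in [10,10])
  i=10: ✗ (lhs fails at k=10 before rhs at j=11)
Positions where it holds: {2, 6} → 2.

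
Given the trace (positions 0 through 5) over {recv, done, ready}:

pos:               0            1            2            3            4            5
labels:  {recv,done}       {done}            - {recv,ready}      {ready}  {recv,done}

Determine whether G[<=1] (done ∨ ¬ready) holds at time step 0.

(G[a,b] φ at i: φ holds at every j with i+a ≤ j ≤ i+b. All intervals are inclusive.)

Check (done ∨ ¬ready) at every j in [0,1]:
  j=0: true
  j=1: true
All positions satisfy it → formula holds.

Yes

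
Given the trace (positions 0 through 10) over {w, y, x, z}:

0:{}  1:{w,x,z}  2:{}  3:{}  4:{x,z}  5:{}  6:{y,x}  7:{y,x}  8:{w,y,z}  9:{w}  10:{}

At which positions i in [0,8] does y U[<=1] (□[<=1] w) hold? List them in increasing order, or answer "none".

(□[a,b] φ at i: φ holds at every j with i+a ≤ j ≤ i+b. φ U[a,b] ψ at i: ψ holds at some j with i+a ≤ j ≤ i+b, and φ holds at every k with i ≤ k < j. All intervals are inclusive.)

Evaluate at each i in [0,8]:
  i=0: ✗ (no rhs in [0,1])
  i=1: ✗ (no rhs in [1,2])
  i=2: ✗ (no rhs in [2,3])
  i=3: ✗ (no rhs in [3,4])
  i=4: ✗ (no rhs in [4,5])
  i=5: ✗ (no rhs in [5,6])
  i=6: ✗ (no rhs in [6,7])
  i=7: ✓ (rhs at j=8; lhs holds on [7,7])
  i=8: ✓ (rhs at j=8)

7, 8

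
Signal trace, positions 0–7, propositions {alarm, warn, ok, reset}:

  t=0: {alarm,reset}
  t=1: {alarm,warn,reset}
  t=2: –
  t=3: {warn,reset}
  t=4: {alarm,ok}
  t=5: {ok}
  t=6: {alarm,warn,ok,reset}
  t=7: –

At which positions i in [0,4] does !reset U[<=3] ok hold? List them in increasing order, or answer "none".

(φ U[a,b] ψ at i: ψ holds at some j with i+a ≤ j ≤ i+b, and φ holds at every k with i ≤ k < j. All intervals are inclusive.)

4

Evaluate at each i in [0,4]:
  i=0: ✗ (no rhs in [0,3])
  i=1: ✗ (lhs fails at k=1 before rhs at j=4)
  i=2: ✗ (lhs fails at k=3 before rhs at j=4)
  i=3: ✗ (lhs fails at k=3 before rhs at j=4)
  i=4: ✓ (rhs at j=4)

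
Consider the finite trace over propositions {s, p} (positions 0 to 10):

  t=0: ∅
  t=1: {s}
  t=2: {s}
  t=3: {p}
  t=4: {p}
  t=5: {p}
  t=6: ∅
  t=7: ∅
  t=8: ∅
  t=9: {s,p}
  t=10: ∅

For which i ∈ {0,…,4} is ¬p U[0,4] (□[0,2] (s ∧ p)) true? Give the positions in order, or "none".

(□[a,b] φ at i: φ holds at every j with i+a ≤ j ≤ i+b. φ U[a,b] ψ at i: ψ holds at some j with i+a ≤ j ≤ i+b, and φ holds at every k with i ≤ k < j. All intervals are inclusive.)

none

Evaluate at each i in [0,4]:
  i=0: ✗ (no rhs in [0,4])
  i=1: ✗ (no rhs in [1,5])
  i=2: ✗ (no rhs in [2,6])
  i=3: ✗ (no rhs in [3,7])
  i=4: ✗ (no rhs in [4,8])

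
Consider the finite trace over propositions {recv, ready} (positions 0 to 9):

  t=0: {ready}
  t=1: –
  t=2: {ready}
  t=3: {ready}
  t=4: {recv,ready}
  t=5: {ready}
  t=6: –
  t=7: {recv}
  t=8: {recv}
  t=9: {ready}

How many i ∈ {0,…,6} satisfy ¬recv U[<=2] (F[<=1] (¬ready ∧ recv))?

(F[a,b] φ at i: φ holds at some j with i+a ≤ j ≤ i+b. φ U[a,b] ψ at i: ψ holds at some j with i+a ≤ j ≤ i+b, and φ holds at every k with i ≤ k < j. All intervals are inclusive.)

Evaluate at each i in [0,6]:
  i=0: ✗ (no rhs in [0,2])
  i=1: ✗ (no rhs in [1,3])
  i=2: ✗ (no rhs in [2,4])
  i=3: ✗ (no rhs in [3,5])
  i=4: ✗ (lhs fails at k=4 before rhs at j=6)
  i=5: ✓ (rhs at j=6; lhs holds on [5,5])
  i=6: ✓ (rhs at j=6)
Positions where it holds: {5, 6} → 2.

2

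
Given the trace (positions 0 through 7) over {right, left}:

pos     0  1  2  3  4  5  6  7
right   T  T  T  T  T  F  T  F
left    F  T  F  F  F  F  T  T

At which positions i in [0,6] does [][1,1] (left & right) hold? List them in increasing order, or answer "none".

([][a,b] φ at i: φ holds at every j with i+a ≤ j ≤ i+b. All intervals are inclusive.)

Evaluate at each i in [0,6]:
  i=0: ✓ (all of [1,1])
  i=1: ✗ (fails at j=2)
  i=2: ✗ (fails at j=3)
  i=3: ✗ (fails at j=4)
  i=4: ✗ (fails at j=5)
  i=5: ✓ (all of [6,6])
  i=6: ✗ (fails at j=7)

0, 5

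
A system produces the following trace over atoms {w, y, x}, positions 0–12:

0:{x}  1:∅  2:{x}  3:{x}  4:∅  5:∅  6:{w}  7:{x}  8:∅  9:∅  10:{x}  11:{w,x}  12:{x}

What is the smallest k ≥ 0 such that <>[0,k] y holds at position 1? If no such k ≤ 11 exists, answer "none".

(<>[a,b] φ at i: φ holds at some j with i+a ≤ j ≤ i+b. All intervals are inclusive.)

Scan j = 1,2,… for y:
  j=1: fails
  j=2: fails
  j=3: fails
  j=4: fails
  j=5: fails
  j=6: fails
  j=7: fails
  j=8: fails
  j=9: fails
  j=10: fails
  j=11: fails
  j=12: fails
No j in [1,12] satisfies it → none.

none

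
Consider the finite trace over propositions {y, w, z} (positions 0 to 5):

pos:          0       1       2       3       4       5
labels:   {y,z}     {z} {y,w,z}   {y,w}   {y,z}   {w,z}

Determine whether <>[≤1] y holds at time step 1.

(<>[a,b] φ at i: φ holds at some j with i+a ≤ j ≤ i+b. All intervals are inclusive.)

Check y at each j in [1,2]:
  j=1: false
  j=2: true
Found at j=2 → formula holds.

Yes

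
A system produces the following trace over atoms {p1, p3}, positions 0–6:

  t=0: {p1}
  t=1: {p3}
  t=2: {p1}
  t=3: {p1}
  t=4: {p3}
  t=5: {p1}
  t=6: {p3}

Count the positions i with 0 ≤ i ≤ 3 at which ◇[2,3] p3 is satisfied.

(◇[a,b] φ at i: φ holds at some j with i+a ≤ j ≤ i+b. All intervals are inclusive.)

3

Evaluate at each i in [0,3]:
  i=0: ✗ (none in [2,3])
  i=1: ✓ (witness j=4)
  i=2: ✓ (witness j=4)
  i=3: ✓ (witness j=6)
Positions where it holds: {1, 2, 3} → 3.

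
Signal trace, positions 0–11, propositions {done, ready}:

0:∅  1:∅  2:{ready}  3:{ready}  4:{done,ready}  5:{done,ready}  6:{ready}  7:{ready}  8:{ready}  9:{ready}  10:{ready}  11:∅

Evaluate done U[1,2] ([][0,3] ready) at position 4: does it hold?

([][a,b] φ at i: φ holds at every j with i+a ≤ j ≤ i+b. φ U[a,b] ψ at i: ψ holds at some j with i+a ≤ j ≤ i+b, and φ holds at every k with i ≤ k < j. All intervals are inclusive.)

True

Need some j in [5,6] with [][0,3] ready, and done at every k in [4,j-1].
  j=5: [][0,3] ready holds; done holds at every k in [4,4] → satisfied.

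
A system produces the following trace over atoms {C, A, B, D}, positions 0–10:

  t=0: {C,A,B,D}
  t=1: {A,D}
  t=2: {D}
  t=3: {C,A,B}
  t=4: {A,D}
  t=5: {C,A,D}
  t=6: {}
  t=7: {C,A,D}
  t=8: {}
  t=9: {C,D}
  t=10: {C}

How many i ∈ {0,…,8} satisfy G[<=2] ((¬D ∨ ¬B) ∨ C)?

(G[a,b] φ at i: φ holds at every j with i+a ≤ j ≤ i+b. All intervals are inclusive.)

Evaluate at each i in [0,8]:
  i=0: ✓ (all of [0,2])
  i=1: ✓ (all of [1,3])
  i=2: ✓ (all of [2,4])
  i=3: ✓ (all of [3,5])
  i=4: ✓ (all of [4,6])
  i=5: ✓ (all of [5,7])
  i=6: ✓ (all of [6,8])
  i=7: ✓ (all of [7,9])
  i=8: ✓ (all of [8,10])
Positions where it holds: {0, 1, 2, 3, 4, 5, 6, 7, 8} → 9.

9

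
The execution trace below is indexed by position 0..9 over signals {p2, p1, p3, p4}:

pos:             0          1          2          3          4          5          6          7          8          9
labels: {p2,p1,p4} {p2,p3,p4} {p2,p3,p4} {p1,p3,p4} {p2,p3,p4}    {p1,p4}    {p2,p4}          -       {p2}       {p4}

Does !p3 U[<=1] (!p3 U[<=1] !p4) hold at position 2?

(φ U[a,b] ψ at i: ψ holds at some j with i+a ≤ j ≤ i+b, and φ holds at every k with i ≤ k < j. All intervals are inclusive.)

False

Need some j in [2,3] with (!p3 U[<=1] !p4), and !p3 at every k in [2,j-1].
  j=2: (!p3 U[<=1] !p4) — fails.
  j=3: (!p3 U[<=1] !p4) — fails.
No j in the window works → until fails.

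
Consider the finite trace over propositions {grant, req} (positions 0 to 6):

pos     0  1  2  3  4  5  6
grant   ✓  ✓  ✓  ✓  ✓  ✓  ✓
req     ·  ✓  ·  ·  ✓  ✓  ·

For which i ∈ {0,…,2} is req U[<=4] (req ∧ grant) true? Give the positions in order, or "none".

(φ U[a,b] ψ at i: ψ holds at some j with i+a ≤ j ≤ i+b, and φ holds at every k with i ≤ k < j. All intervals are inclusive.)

1

Evaluate at each i in [0,2]:
  i=0: ✗ (lhs fails at k=0 before rhs at j=1)
  i=1: ✓ (rhs at j=1)
  i=2: ✗ (lhs fails at k=2 before rhs at j=4)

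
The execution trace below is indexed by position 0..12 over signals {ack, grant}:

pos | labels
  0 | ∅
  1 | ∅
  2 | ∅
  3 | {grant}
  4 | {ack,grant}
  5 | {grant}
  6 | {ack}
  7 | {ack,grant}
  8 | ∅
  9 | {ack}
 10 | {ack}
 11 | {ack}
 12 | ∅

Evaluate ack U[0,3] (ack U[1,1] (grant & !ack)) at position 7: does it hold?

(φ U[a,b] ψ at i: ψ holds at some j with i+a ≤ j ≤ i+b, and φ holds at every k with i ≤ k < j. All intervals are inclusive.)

Need some j in [7,10] with (ack U[1,1] (grant & !ack)), and ack at every k in [7,j-1].
  j=7: (ack U[1,1] (grant & !ack)) — fails.
  j=8: (ack U[1,1] (grant & !ack)) — fails.
  j=9: (ack U[1,1] (grant & !ack)) — fails.
  j=10: (ack U[1,1] (grant & !ack)) — fails.
No j in the window works → until fails.

False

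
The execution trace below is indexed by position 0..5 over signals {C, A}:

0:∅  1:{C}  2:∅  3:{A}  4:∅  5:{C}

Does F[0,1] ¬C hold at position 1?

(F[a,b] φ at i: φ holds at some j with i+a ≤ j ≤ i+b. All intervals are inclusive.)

Check ¬C at each j in [1,2]:
  j=1: false
  j=2: true
Found at j=2 → formula holds.

Holds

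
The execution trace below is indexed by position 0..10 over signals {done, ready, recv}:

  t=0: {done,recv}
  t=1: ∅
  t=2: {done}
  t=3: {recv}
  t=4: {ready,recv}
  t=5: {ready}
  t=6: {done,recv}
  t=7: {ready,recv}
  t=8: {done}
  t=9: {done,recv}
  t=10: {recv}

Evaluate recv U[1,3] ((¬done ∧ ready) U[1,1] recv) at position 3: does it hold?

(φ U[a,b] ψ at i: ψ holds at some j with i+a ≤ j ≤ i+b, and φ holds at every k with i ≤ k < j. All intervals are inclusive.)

Need some j in [4,6] with ((¬done ∧ ready) U[1,1] recv), and recv at every k in [3,j-1].
  j=4: ((¬done ∧ ready) U[1,1] recv) — fails.
  j=5: ((¬done ∧ ready) U[1,1] recv) holds; recv holds at every k in [3,4] → satisfied.

True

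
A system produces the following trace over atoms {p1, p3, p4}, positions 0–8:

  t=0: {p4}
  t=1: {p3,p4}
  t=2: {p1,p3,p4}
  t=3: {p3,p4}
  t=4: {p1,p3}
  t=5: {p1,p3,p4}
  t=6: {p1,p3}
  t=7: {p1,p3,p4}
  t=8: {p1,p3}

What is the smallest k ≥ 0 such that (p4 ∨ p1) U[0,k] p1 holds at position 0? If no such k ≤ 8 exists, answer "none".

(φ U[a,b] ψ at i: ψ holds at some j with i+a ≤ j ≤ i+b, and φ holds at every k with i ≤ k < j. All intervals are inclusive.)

Need earliest j ≥ 0 with p1, and (p4 ∨ p1) at every k in [0,j-1].
  j=0: rhs fails.
  j=1: rhs fails.
  j=2: rhs holds; lhs holds on [0,1]. k = 2.

2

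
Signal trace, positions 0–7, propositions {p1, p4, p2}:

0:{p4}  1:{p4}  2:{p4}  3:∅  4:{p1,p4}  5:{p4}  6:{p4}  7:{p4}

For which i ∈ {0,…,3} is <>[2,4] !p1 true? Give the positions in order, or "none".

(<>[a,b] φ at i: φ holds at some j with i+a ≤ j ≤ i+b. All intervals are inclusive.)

0, 1, 2, 3

Evaluate at each i in [0,3]:
  i=0: ✓ (witness j=2)
  i=1: ✓ (witness j=3)
  i=2: ✓ (witness j=5)
  i=3: ✓ (witness j=5)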